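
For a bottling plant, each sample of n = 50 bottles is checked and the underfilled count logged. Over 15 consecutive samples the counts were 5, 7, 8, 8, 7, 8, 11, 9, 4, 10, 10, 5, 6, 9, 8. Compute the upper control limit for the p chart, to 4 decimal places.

0.3062

p̄ = Σdᵢ / (k·n) = 115 / (15 × 50) = 0.15333
UCL = p̄ + 3·√(p̄(1−p̄)/n) = 0.15333 + 3 × √(0.15333×0.84667/50) = 0.15333 + 3 × 0.05096 = 0.30620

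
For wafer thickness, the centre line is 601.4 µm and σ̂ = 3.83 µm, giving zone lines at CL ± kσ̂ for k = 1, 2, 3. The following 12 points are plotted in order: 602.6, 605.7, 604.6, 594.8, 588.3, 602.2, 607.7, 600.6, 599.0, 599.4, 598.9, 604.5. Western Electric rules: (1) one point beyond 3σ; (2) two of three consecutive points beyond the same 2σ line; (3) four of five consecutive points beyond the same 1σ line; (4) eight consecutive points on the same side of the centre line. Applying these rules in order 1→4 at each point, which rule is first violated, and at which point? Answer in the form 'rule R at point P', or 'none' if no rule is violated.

rule 1 at point 5

Zone of each point (C = within 1σ̂, B = 1σ̂–2σ̂, A = 2σ̂–3σ̂, * = beyond 3σ̂; sign = side of CL): 1:+C, 2:+B, 3:+C, 4:-B, 5:-*, 6:+C, 7:+B, 8:-C, 9:-C, 10:-C, 11:-C, 12:+C
Rule 1 (one point beyond the 3σ limits) is satisfied at point 5.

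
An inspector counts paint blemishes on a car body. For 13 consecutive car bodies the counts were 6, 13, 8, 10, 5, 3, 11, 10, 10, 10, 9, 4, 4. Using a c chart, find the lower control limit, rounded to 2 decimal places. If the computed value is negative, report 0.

c̄ = (6 + 13 + 8 + 10 + 5 + 3 + 11 + 10 + 10 + 10 + 9 + 4 + 4) / 13 = 103 / 13 = 7.9231
LCL = c̄ − 3√c̄ = 7.9231 − 3 × 2.8148 = -0.5213 → 0 (cannot be negative)

0.00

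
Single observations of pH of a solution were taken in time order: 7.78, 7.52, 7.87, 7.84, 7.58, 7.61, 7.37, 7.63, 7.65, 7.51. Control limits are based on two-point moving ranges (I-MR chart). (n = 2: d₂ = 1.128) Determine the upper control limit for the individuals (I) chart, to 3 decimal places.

X̄ = (7.78 + 7.52 + 7.87 + 7.84 + 7.58 + 7.61 + 7.37 + 7.63 + 7.65 + 7.51) / 10 = 7.6360
Moving ranges: 0.26, 0.35, 0.03, 0.26, 0.03, 0.24, 0.26, 0.02, 0.14; M̄R̄ = 1.5900 / 9 = 0.1767
UCL = X̄ + 3·M̄R̄/d₂ = 7.6360 + 3 × 0.1767 / 1.128 = 8.1059

8.106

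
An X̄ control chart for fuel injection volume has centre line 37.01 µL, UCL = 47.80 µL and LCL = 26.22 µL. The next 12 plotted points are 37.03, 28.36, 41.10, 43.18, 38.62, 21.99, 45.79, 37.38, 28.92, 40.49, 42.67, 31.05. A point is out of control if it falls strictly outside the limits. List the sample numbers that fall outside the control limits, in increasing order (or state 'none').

6

Compare each point to [26.22, 47.80]: sample 6 = 21.99 < LCL.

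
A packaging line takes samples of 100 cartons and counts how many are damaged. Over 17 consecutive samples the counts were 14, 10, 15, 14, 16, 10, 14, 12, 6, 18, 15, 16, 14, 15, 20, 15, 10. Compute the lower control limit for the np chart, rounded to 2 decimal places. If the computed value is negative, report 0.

3.43

p̄ = Σdᵢ / (k·n) = 234 / (17 × 100) = 0.13765
LCL = np̄ − 3·√(np̄(1−p̄)) = 13.7647 − 3 × 3.4453 = 3.4288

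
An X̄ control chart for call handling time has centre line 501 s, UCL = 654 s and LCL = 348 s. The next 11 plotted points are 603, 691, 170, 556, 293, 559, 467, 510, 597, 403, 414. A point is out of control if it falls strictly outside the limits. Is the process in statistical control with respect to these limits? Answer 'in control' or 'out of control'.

Compare each point to [348, 654]: sample 2 = 691 > UCL; sample 3 = 170 < LCL; sample 5 = 293 < LCL.

out of control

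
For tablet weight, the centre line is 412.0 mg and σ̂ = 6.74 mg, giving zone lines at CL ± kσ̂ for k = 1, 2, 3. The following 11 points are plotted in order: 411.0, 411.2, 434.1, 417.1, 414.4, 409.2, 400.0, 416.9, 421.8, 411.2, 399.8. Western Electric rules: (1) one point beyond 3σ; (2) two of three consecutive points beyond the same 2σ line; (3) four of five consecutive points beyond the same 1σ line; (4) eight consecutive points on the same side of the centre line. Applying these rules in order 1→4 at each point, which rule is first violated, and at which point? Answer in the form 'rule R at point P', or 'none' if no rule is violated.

rule 1 at point 3

Zone of each point (C = within 1σ̂, B = 1σ̂–2σ̂, A = 2σ̂–3σ̂, * = beyond 3σ̂; sign = side of CL): 1:-C, 2:-C, 3:+*, 4:+C, 5:+C, 6:-C, 7:-B, 8:+C, 9:+B, 10:-C, 11:-B
Rule 1 (one point beyond the 3σ limits) is satisfied at point 3.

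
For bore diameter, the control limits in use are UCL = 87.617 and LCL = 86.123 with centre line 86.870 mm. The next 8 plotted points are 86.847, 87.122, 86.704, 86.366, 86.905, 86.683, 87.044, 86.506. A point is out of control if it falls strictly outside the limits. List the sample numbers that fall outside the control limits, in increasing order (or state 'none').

All 8 points lie within [86.123, 87.617].

none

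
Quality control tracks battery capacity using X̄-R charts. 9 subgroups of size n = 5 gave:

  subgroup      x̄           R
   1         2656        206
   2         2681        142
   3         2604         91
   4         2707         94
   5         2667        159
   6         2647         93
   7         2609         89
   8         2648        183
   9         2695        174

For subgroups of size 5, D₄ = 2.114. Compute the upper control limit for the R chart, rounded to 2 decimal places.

289.15

R̄ = (206 + 142 + 91 + 94 + 159 + 93 + 89 + 183 + 174) / 9 = 1231.0000 / 9 = 136.7778
UCL_R = D₄·R̄ = 2.114 × 136.7778 = 289.1482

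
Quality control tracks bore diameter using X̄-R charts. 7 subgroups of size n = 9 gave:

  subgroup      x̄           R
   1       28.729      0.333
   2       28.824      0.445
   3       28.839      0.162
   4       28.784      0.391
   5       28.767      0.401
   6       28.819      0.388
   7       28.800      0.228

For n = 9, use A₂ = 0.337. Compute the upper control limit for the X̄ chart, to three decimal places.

28.908

X̄̄ = (28.729 + 28.824 + 28.839 + 28.784 + 28.767 + 28.819 + 28.800) / 7 = 201.5620 / 7 = 28.7946
R̄ = (0.333 + 0.445 + 0.162 + 0.391 + 0.401 + 0.388 + 0.228) / 7 = 2.3480 / 7 = 0.3354
UCL = X̄̄ + A₂·R̄ = 28.7946 + 0.337 × 0.3354 = 28.9076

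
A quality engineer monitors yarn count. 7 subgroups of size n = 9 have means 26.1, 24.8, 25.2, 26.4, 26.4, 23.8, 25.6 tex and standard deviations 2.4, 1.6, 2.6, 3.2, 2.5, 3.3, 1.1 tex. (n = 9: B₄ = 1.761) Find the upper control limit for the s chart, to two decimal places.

4.20

s̄ = (2.4 + 1.6 + 2.6 + 3.2 + 2.5 + 3.3 + 1.1) / 7 = 2.3857
UCL_s = B₄·s̄ = 1.761 × 2.3857 = 4.2012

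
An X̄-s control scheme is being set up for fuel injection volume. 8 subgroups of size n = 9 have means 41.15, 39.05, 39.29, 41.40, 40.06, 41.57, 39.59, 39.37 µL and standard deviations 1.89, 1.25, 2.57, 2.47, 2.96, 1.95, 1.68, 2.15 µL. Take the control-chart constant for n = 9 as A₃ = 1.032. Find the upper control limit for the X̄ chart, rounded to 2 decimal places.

X̄̄ = (41.15 + 39.05 + 39.29 + 41.40 + 40.06 + 41.57 + 39.59 + 39.37) / 8 = 40.1850
s̄ = (1.89 + 1.25 + 2.57 + 2.47 + 2.96 + 1.95 + 1.68 + 2.15) / 8 = 2.1150
UCL = X̄̄ + A₃·s̄ = 40.1850 + 1.032 × 2.1150 = 42.3677

42.37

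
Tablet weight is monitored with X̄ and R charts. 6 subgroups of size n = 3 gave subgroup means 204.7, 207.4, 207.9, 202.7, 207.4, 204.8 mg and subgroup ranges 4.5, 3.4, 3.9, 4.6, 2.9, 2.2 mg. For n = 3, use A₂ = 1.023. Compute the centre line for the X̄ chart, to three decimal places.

X̄̄ = (204.7 + 207.4 + 207.9 + 202.7 + 207.4 + 204.8) / 6 = 1234.9000 / 6 = 205.8167
CL = X̄̄ = 205.8167

205.817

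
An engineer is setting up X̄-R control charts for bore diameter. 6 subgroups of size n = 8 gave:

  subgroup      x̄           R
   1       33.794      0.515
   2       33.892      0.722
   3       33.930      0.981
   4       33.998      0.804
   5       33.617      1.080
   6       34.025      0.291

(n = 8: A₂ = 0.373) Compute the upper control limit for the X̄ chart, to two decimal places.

X̄̄ = (33.794 + 33.892 + 33.930 + 33.998 + 33.617 + 34.025) / 6 = 203.2560 / 6 = 33.8760
R̄ = (0.515 + 0.722 + 0.981 + 0.804 + 1.080 + 0.291) / 6 = 4.3930 / 6 = 0.7322
UCL = X̄̄ + A₂·R̄ = 33.8760 + 0.373 × 0.7322 = 34.1491

34.15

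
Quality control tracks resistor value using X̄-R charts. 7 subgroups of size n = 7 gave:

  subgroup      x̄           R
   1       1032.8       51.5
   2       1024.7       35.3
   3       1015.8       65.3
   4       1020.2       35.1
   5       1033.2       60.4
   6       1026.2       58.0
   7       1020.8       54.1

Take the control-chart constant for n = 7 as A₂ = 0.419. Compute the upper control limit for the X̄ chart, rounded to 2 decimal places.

X̄̄ = (1032.8 + 1024.7 + 1015.8 + 1020.2 + 1033.2 + 1026.2 + 1020.8) / 7 = 7173.7000 / 7 = 1024.8143
R̄ = (51.5 + 35.3 + 65.3 + 35.1 + 60.4 + 58.0 + 54.1) / 7 = 359.7000 / 7 = 51.3857
UCL = X̄̄ + A₂·R̄ = 1024.8143 + 0.419 × 51.3857 = 1046.3449

1046.34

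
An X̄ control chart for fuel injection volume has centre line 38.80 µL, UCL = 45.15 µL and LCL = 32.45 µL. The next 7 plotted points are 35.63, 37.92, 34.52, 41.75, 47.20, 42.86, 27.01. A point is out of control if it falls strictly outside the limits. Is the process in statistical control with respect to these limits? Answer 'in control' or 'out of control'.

out of control

Compare each point to [32.45, 45.15]: sample 5 = 47.20 > UCL; sample 7 = 27.01 < LCL.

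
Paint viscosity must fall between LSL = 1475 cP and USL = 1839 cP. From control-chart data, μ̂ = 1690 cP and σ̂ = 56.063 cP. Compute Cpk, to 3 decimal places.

Cpu = (USL − μ̂) / (3σ̂) = (1839 − 1690) / (3 × 56.063) = 0.8859; Cpl = (μ̂ − LSL) / (3σ̂) = (1690 − 1475) / (3 × 56.063) = 1.2783; Cpk = min(Cpu, Cpl) = 0.8859

0.886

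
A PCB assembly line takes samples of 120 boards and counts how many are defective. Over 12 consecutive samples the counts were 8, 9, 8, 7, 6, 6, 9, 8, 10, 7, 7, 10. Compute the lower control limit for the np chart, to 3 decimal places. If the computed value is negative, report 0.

0.000

p̄ = Σdᵢ / (k·n) = 95 / (12 × 120) = 0.06597
LCL = np̄ − 3·√(np̄(1−p̄)) = 7.9167 − 3 × 2.7193 = -0.2411 → 0 (negative, so LCL = 0)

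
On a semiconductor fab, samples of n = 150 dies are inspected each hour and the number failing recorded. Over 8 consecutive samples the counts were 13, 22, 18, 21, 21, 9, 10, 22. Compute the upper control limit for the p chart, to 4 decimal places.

p̄ = Σdᵢ / (k·n) = 136 / (8 × 150) = 0.11333
UCL = p̄ + 3·√(p̄(1−p̄)/n) = 0.11333 + 3 × √(0.11333×0.88667/150) = 0.11333 + 3 × 0.02588 = 0.19098

0.1910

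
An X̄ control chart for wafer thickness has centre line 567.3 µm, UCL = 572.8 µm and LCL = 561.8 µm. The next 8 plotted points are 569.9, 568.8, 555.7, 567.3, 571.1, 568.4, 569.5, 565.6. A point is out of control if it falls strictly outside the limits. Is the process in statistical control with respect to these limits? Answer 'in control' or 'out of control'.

out of control

Compare each point to [561.8, 572.8]: sample 3 = 555.7 < LCL.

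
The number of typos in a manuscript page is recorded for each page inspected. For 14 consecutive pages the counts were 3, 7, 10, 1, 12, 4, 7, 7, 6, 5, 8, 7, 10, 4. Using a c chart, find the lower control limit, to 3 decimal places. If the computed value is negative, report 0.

c̄ = (3 + 7 + 10 + 1 + 12 + 4 + 7 + 7 + 6 + 5 + 8 + 7 + 10 + 4) / 14 = 91 / 14 = 6.5000
LCL = c̄ − 3√c̄ = 6.5000 − 3 × 2.5495 = -1.1485 → 0 (cannot be negative)

0.000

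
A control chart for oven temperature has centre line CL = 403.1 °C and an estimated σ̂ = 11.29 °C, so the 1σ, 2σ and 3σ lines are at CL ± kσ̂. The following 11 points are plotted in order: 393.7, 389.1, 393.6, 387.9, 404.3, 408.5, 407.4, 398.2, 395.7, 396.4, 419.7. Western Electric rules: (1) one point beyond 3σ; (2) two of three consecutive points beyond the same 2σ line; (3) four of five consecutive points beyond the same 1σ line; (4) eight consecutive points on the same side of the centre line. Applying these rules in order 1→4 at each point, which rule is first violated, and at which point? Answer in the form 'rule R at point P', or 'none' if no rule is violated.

Zone of each point (C = within 1σ̂, B = 1σ̂–2σ̂, A = 2σ̂–3σ̂, * = beyond 3σ̂; sign = side of CL): 1:-C, 2:-B, 3:-C, 4:-B, 5:+C, 6:+C, 7:+C, 8:-C, 9:-C, 10:-C, 11:+B
No rule fires across all 11 points.

none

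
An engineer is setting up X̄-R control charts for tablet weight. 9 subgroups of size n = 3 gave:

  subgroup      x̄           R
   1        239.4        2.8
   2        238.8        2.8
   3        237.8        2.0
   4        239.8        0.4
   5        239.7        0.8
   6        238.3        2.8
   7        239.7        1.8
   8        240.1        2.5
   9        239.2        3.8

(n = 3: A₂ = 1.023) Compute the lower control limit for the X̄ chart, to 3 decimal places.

X̄̄ = (239.4 + 238.8 + 237.8 + 239.8 + 239.7 + 238.3 + 239.7 + 240.1 + 239.2) / 9 = 2152.8000 / 9 = 239.2000
R̄ = (2.8 + 2.8 + 2.0 + 0.4 + 0.8 + 2.8 + 1.8 + 2.5 + 3.8) / 9 = 19.7000 / 9 = 2.1889
LCL = X̄̄ − A₂·R̄ = 239.2000 − 1.023 × 2.1889 = 236.9608

236.961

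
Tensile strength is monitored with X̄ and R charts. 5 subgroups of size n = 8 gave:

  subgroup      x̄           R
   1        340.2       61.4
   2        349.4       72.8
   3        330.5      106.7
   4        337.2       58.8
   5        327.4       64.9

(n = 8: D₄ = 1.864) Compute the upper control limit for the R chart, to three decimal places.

135.923

R̄ = (61.4 + 72.8 + 106.7 + 58.8 + 64.9) / 5 = 364.6000 / 5 = 72.9200
UCL_R = D₄·R̄ = 1.864 × 72.9200 = 135.9229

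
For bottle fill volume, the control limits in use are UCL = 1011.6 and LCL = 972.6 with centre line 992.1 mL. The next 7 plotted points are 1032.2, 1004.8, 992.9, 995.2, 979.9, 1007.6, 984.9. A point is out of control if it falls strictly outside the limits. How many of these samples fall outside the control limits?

1

Compare each point to [972.6, 1011.6]: sample 1 = 1032.2 > UCL.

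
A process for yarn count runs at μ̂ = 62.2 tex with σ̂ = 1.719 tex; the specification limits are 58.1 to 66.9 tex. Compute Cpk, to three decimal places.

Cpu = (USL − μ̂) / (3σ̂) = (66.9 − 62.2) / (3 × 1.719) = 0.9114; Cpl = (μ̂ − LSL) / (3σ̂) = (62.2 − 58.1) / (3 × 1.719) = 0.7950; Cpk = min(Cpu, Cpl) = 0.7950

0.795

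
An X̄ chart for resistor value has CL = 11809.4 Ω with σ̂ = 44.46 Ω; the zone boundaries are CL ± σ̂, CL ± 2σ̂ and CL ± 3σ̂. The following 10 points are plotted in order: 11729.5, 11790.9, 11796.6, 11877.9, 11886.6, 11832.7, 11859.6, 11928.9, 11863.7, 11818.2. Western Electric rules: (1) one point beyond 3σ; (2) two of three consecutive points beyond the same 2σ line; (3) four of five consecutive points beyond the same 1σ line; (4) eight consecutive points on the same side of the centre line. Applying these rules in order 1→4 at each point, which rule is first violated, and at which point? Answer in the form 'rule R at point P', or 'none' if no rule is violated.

Zone of each point (C = within 1σ̂, B = 1σ̂–2σ̂, A = 2σ̂–3σ̂, * = beyond 3σ̂; sign = side of CL): 1:-B, 2:-C, 3:-C, 4:+B, 5:+B, 6:+C, 7:+B, 8:+A, 9:+B, 10:+C
Rule 3 (four of five consecutive points beyond the same 1σ limit) is satisfied at point 8.

rule 3 at point 8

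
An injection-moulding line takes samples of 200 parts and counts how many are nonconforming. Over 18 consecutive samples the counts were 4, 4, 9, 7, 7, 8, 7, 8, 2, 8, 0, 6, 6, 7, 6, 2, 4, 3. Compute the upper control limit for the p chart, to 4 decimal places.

0.0617

p̄ = Σdᵢ / (k·n) = 98 / (18 × 200) = 0.02722
UCL = p̄ + 3·√(p̄(1−p̄)/n) = 0.02722 + 3 × √(0.02722×0.97278/200) = 0.02722 + 3 × 0.01151 = 0.06174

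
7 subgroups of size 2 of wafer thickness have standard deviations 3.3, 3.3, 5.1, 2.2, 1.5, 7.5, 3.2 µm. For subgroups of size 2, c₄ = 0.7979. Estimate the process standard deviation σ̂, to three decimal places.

s̄ = (3.3 + 3.3 + 5.1 + 2.2 + 1.5 + 7.5 + 3.2) / 7 = 3.7286
σ̂ = s̄ / c₄ = 3.7286 / 0.7979 = 4.6730

4.673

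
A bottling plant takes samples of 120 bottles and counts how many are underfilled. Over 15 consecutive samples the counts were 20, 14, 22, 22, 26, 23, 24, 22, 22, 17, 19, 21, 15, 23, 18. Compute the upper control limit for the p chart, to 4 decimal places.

p̄ = Σdᵢ / (k·n) = 308 / (15 × 120) = 0.17111
UCL = p̄ + 3·√(p̄(1−p̄)/n) = 0.17111 + 3 × √(0.17111×0.82889/120) = 0.17111 + 3 × 0.03438 = 0.27425

0.2742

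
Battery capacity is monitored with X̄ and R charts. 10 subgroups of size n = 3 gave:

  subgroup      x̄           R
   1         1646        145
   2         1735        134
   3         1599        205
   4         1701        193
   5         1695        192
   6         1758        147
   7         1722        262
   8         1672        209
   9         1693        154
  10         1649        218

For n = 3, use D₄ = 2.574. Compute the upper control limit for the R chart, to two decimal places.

478.51

R̄ = (145 + 134 + 205 + 193 + 192 + 147 + 262 + 209 + 154 + 218) / 10 = 1859.0000 / 10 = 185.9000
UCL_R = D₄·R̄ = 2.574 × 185.9000 = 478.5066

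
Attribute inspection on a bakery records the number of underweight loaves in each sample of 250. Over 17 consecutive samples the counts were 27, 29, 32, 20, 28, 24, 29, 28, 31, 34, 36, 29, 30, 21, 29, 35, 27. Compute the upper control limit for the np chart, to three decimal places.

p̄ = Σdᵢ / (k·n) = 489 / (17 × 250) = 0.11506
UCL = np̄ + 3·√(np̄(1−p̄)) = 28.7647 + 3 × √(28.7647×0.88494) = 28.7647 + 3 × 5.0453 = 43.9006

43.901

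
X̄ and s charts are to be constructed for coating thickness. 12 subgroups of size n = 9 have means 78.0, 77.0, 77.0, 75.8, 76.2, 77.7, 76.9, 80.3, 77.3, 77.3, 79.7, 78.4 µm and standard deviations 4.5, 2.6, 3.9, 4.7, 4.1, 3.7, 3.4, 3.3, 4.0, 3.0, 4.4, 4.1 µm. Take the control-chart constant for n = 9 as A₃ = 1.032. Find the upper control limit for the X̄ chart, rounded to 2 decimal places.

X̄̄ = (78.0 + 77.0 + 77.0 + 75.8 + 76.2 + 77.7 + 76.9 + 80.3 + 77.3 + 77.3 + 79.7 + 78.4) / 12 = 77.6333
s̄ = (4.5 + 2.6 + 3.9 + 4.7 + 4.1 + 3.7 + 3.4 + 3.3 + 4.0 + 3.0 + 4.4 + 4.1) / 12 = 3.8083
UCL = X̄̄ + A₃·s̄ = 77.6333 + 1.032 × 3.8083 = 81.5635

81.56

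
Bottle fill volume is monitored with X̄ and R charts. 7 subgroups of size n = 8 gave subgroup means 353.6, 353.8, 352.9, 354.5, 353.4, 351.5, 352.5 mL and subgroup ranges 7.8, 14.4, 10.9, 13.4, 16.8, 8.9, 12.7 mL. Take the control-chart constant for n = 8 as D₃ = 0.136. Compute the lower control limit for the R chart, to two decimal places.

1.65

R̄ = (7.8 + 14.4 + 10.9 + 13.4 + 16.8 + 8.9 + 12.7) / 7 = 84.9000 / 7 = 12.1286
LCL_R = D₃·R̄ = 0.136 × 12.1286 = 1.6495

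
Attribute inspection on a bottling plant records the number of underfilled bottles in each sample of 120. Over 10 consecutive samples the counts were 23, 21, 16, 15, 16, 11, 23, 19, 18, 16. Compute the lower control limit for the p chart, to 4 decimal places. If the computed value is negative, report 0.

0.0510

p̄ = Σdᵢ / (k·n) = 178 / (10 × 120) = 0.14833
LCL = p̄ − 3·√(p̄(1−p̄)/n) = 0.14833 − 3 × 0.03245 = 0.05099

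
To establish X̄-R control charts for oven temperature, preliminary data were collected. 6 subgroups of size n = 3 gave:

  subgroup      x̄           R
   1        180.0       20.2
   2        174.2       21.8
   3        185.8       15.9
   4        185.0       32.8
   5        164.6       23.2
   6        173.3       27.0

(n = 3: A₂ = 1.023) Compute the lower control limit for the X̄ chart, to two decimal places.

153.13

X̄̄ = (180.0 + 174.2 + 185.8 + 185.0 + 164.6 + 173.3) / 6 = 1062.9000 / 6 = 177.1500
R̄ = (20.2 + 21.8 + 15.9 + 32.8 + 23.2 + 27.0) / 6 = 140.9000 / 6 = 23.4833
LCL = X̄̄ − A₂·R̄ = 177.1500 − 1.023 × 23.4833 = 153.1266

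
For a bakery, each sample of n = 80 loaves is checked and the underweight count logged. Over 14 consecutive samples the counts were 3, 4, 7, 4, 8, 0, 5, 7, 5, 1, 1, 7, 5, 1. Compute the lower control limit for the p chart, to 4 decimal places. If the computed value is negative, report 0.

p̄ = Σdᵢ / (k·n) = 58 / (14 × 80) = 0.05179
LCL = p̄ − 3·√(p̄(1−p̄)/n) = 0.05179 − 3 × 0.02477 = -0.02254 → 0 (negative, so LCL = 0)

0.0000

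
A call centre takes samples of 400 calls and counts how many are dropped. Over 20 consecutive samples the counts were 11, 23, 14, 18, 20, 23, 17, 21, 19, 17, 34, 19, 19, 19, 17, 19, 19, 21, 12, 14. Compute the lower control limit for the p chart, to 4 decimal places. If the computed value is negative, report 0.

0.0153

p̄ = Σdᵢ / (k·n) = 376 / (20 × 400) = 0.04700
LCL = p̄ − 3·√(p̄(1−p̄)/n) = 0.04700 − 3 × 0.01058 = 0.01525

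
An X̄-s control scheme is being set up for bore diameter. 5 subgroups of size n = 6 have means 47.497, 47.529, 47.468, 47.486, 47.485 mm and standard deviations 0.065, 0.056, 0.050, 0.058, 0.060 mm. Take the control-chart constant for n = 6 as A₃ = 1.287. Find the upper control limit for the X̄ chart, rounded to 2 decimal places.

47.57

X̄̄ = (47.497 + 47.529 + 47.468 + 47.486 + 47.485) / 5 = 47.4930
s̄ = (0.065 + 0.056 + 0.050 + 0.058 + 0.060) / 5 = 0.0578
UCL = X̄̄ + A₃·s̄ = 47.4930 + 1.287 × 0.0578 = 47.5674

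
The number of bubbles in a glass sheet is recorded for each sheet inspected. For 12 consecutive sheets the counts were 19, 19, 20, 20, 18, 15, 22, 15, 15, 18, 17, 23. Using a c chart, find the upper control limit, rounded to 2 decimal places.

31.29

c̄ = (19 + 19 + 20 + 20 + 18 + 15 + 22 + 15 + 15 + 18 + 17 + 23) / 12 = 221 / 12 = 18.4167
UCL = c̄ + 3√c̄ = 18.4167 + 3 × √18.4167 = 18.4167 + 3 × 4.2915 = 31.2911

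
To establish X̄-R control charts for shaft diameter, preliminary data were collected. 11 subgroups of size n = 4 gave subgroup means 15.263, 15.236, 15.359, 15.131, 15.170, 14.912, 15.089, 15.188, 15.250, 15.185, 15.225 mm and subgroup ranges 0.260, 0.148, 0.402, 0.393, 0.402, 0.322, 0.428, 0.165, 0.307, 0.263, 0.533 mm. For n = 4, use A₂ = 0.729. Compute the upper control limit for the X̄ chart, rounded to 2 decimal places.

15.42

X̄̄ = (15.263 + 15.236 + 15.359 + 15.131 + 15.170 + 14.912 + 15.089 + 15.188 + 15.250 + 15.185 + 15.225) / 11 = 167.0080 / 11 = 15.1825
R̄ = (0.260 + 0.148 + 0.402 + 0.393 + 0.402 + 0.322 + 0.428 + 0.165 + 0.307 + 0.263 + 0.533) / 11 = 3.6230 / 11 = 0.3294
UCL = X̄̄ + A₂·R̄ = 15.1825 + 0.729 × 0.3294 = 15.4227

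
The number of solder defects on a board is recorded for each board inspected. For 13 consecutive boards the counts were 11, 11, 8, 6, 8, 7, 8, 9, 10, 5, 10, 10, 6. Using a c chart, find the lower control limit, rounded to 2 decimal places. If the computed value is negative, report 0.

0.00

c̄ = (11 + 11 + 8 + 6 + 8 + 7 + 8 + 9 + 10 + 5 + 10 + 10 + 6) / 13 = 109 / 13 = 8.3846
LCL = c̄ − 3√c̄ = 8.3846 − 3 × 2.8956 = -0.3022 → 0 (cannot be negative)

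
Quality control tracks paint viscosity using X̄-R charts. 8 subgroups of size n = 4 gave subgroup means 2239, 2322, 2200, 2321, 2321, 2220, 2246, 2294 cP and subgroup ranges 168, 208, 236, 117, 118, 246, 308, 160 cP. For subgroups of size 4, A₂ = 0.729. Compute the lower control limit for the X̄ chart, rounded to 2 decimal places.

2128.13

X̄̄ = (2239 + 2322 + 2200 + 2321 + 2321 + 2220 + 2246 + 2294) / 8 = 18163.0000 / 8 = 2270.3750
R̄ = (168 + 208 + 236 + 117 + 118 + 246 + 308 + 160) / 8 = 1561.0000 / 8 = 195.1250
LCL = X̄̄ − A₂·R̄ = 2270.3750 − 0.729 × 195.1250 = 2128.1289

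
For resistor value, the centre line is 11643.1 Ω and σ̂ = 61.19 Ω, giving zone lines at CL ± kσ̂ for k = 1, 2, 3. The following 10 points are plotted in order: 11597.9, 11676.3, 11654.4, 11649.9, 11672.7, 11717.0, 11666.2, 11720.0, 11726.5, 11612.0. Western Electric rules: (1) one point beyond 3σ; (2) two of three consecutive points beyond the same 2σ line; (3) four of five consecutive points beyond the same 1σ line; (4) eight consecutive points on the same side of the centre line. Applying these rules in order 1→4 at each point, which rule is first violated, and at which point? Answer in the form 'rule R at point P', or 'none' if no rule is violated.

Zone of each point (C = within 1σ̂, B = 1σ̂–2σ̂, A = 2σ̂–3σ̂, * = beyond 3σ̂; sign = side of CL): 1:-C, 2:+C, 3:+C, 4:+C, 5:+C, 6:+B, 7:+C, 8:+B, 9:+B, 10:-C
Rule 4 (eight consecutive points on the same side of the centre line) is satisfied at point 9.

rule 4 at point 9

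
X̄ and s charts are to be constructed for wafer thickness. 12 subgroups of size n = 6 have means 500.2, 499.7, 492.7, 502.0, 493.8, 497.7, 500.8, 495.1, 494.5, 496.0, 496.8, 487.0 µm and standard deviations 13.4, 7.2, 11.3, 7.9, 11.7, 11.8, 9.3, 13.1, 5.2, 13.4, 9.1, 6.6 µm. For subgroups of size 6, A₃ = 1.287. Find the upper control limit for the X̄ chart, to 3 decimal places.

509.228

X̄̄ = (500.2 + 499.7 + 492.7 + 502.0 + 493.8 + 497.7 + 500.8 + 495.1 + 494.5 + 496.0 + 496.8 + 487.0) / 12 = 496.3583
s̄ = (13.4 + 7.2 + 11.3 + 7.9 + 11.7 + 11.8 + 9.3 + 13.1 + 5.2 + 13.4 + 9.1 + 6.6) / 12 = 10.0000
UCL = X̄̄ + A₃·s̄ = 496.3583 + 1.287 × 10.0000 = 509.2283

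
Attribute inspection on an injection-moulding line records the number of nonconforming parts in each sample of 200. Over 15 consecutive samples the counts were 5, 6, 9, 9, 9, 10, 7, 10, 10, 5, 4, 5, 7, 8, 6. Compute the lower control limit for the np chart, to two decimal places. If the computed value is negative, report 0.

0.00

p̄ = Σdᵢ / (k·n) = 110 / (15 × 200) = 0.03667
LCL = np̄ − 3·√(np̄(1−p̄)) = 7.3333 − 3 × 2.6579 = -0.6404 → 0 (negative, so LCL = 0)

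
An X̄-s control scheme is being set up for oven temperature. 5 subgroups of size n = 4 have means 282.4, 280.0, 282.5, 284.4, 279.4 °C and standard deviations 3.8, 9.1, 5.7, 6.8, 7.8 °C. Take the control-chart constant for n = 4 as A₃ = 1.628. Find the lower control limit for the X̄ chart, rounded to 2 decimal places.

270.93

X̄̄ = (282.4 + 280.0 + 282.5 + 284.4 + 279.4) / 5 = 281.7400
s̄ = (3.8 + 9.1 + 5.7 + 6.8 + 7.8) / 5 = 6.6400
LCL = X̄̄ − A₃·s̄ = 281.7400 − 1.628 × 6.6400 = 270.9301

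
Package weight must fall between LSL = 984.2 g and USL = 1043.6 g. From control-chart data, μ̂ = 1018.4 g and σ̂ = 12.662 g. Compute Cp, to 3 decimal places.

0.782

Cp = (USL − LSL) / (6σ̂) = (1043.6 − 984.2) / (6 × 12.662) = 59.4000 / 75.9720 = 0.7819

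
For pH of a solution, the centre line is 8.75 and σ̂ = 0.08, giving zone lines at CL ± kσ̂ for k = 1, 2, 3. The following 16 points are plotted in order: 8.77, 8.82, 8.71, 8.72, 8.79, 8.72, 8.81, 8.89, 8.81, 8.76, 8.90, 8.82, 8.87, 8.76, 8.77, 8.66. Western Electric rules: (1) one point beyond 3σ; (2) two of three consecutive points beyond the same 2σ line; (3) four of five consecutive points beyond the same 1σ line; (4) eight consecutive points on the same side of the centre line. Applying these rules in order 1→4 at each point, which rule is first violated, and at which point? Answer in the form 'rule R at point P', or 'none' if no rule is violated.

rule 4 at point 14

Zone of each point (C = within 1σ̂, B = 1σ̂–2σ̂, A = 2σ̂–3σ̂, * = beyond 3σ̂; sign = side of CL): 1:+C, 2:+C, 3:-C, 4:-C, 5:+C, 6:-C, 7:+C, 8:+B, 9:+C, 10:+C, 11:+B, 12:+C, 13:+B, 14:+C, 15:+C, 16:-B
Rule 4 (eight consecutive points on the same side of the centre line) is satisfied at point 14.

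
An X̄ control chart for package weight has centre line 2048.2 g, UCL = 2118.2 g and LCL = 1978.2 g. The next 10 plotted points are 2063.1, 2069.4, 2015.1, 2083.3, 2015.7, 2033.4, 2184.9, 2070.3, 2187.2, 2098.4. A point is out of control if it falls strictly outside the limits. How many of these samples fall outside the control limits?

Compare each point to [1978.2, 2118.2]: sample 7 = 2184.9 > UCL; sample 9 = 2187.2 > UCL.

2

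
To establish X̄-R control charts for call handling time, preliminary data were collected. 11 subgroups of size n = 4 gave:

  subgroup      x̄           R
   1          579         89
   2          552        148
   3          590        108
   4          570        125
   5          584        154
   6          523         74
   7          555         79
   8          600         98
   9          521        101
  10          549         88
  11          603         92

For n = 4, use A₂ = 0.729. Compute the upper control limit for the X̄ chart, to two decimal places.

X̄̄ = (579 + 552 + 590 + 570 + 584 + 523 + 555 + 600 + 521 + 549 + 603) / 11 = 6226.0000 / 11 = 566.0000
R̄ = (89 + 148 + 108 + 125 + 154 + 74 + 79 + 98 + 101 + 88 + 92) / 11 = 1156.0000 / 11 = 105.0909
UCL = X̄̄ + A₂·R̄ = 566.0000 + 0.729 × 105.0909 = 642.6113

642.61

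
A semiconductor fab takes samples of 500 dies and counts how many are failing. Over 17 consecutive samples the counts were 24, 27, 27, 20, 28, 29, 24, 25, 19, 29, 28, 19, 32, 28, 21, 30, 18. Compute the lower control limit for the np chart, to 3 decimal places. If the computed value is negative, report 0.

10.507

p̄ = Σdᵢ / (k·n) = 428 / (17 × 500) = 0.05035
LCL = np̄ − 3·√(np̄(1−p̄)) = 25.1765 − 3 × 4.8897 = 10.5075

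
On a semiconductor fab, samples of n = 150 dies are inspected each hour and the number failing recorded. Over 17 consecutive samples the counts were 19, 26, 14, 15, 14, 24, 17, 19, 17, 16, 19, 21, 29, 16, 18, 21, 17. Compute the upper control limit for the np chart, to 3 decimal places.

p̄ = Σdᵢ / (k·n) = 322 / (17 × 150) = 0.12627
UCL = np̄ + 3·√(np̄(1−p̄)) = 18.9412 + 3 × √(18.9412×0.87373) = 18.9412 + 3 × 4.0681 = 31.1455

31.145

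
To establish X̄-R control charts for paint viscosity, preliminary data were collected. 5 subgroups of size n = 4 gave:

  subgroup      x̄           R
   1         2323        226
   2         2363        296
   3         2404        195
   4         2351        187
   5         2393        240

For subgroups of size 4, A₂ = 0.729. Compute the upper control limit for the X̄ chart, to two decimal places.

X̄̄ = (2323 + 2363 + 2404 + 2351 + 2393) / 5 = 11834.0000 / 5 = 2366.8000
R̄ = (226 + 296 + 195 + 187 + 240) / 5 = 1144.0000 / 5 = 228.8000
UCL = X̄̄ + A₂·R̄ = 2366.8000 + 0.729 × 228.8000 = 2533.5952

2533.60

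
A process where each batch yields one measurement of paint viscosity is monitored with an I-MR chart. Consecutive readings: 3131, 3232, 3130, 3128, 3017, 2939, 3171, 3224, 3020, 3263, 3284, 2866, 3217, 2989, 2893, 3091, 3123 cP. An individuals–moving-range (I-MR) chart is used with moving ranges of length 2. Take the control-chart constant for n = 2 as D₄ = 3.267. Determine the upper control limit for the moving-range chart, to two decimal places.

Moving ranges: 101, 102, 2, 111, 78, 232, 53, 204, 243, 21, 418, 351, 228, 96, 198, 32; M̄R̄ = 2470.0000 / 16 = 154.3750
UCL_MR = D₄·M̄R̄ = 3.267 × 154.3750 = 504.3431

504.34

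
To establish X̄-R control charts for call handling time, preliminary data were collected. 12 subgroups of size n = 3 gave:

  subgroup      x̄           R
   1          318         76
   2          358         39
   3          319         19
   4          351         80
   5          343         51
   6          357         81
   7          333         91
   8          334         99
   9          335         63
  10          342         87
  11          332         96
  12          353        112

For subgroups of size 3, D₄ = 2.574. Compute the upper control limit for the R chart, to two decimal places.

191.76

R̄ = (76 + 39 + 19 + 80 + 51 + 81 + 91 + 99 + 63 + 87 + 96 + 112) / 12 = 894.0000 / 12 = 74.5000
UCL_R = D₄·R̄ = 2.574 × 74.5000 = 191.7630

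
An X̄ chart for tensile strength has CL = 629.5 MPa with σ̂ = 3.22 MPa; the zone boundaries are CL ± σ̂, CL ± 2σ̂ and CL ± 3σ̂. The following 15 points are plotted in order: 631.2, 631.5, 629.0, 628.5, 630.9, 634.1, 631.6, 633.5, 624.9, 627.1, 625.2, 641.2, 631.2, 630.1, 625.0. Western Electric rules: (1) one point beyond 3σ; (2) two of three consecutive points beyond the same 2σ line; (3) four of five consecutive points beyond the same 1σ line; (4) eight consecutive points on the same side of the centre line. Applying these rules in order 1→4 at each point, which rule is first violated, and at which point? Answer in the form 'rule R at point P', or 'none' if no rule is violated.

Zone of each point (C = within 1σ̂, B = 1σ̂–2σ̂, A = 2σ̂–3σ̂, * = beyond 3σ̂; sign = side of CL): 1:+C, 2:+C, 3:-C, 4:-C, 5:+C, 6:+B, 7:+C, 8:+B, 9:-B, 10:-C, 11:-B, 12:+*, 13:+C, 14:+C, 15:-B
Rule 1 (one point beyond the 3σ limits) is satisfied at point 12.

rule 1 at point 12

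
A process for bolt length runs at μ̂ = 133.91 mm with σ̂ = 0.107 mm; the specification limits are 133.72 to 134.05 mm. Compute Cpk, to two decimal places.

Cpu = (USL − μ̂) / (3σ̂) = (134.05 − 133.91) / (3 × 0.107) = 0.4361; Cpl = (μ̂ − LSL) / (3σ̂) = (133.91 − 133.72) / (3 × 0.107) = 0.5919; Cpk = min(Cpu, Cpl) = 0.4361

0.44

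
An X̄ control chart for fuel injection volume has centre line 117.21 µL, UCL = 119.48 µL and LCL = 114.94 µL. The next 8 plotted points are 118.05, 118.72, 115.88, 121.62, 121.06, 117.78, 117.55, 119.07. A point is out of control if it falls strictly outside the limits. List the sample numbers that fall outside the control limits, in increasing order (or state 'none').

Compare each point to [114.94, 119.48]: sample 4 = 121.62 > UCL; sample 5 = 121.06 > UCL.

4, 5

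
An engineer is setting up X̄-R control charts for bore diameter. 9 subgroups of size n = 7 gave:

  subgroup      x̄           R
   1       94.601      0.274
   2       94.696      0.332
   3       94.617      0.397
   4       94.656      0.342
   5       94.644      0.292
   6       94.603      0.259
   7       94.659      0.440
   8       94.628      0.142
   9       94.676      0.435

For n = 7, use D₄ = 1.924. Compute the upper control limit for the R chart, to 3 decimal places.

R̄ = (0.274 + 0.332 + 0.397 + 0.342 + 0.292 + 0.259 + 0.440 + 0.142 + 0.435) / 9 = 2.9130 / 9 = 0.3237
UCL_R = D₄·R̄ = 1.924 × 0.3237 = 0.6227

0.623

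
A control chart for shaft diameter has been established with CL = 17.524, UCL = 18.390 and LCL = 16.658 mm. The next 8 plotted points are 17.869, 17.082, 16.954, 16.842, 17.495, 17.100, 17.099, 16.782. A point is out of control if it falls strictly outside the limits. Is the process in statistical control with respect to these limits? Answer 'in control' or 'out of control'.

All 8 points lie within [16.658, 18.390].

in control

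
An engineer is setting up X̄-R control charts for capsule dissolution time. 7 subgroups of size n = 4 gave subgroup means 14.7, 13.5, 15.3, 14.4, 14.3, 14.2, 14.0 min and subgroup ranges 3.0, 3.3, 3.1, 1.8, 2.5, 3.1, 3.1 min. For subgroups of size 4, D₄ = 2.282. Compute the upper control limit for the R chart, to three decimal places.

6.487

R̄ = (3.0 + 3.3 + 3.1 + 1.8 + 2.5 + 3.1 + 3.1) / 7 = 19.9000 / 7 = 2.8429
UCL_R = D₄·R̄ = 2.282 × 2.8429 = 6.4874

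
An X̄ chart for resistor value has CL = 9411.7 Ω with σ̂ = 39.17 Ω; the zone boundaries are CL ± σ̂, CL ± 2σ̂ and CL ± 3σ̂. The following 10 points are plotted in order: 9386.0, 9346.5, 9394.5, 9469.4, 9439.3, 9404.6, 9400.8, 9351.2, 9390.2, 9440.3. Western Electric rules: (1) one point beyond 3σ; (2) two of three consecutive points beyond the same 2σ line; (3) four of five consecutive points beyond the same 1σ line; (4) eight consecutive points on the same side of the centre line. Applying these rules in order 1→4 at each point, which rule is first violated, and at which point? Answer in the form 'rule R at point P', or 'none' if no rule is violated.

Zone of each point (C = within 1σ̂, B = 1σ̂–2σ̂, A = 2σ̂–3σ̂, * = beyond 3σ̂; sign = side of CL): 1:-C, 2:-B, 3:-C, 4:+B, 5:+C, 6:-C, 7:-C, 8:-B, 9:-C, 10:+C
No rule fires across all 10 points.

none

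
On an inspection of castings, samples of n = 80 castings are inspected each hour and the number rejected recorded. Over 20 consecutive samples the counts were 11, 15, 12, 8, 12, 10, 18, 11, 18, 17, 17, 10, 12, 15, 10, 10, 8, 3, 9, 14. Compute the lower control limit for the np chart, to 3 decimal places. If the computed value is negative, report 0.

2.419

p̄ = Σdᵢ / (k·n) = 240 / (20 × 80) = 0.15000
LCL = np̄ − 3·√(np̄(1−p̄)) = 12.0000 − 3 × 3.1937 = 2.4188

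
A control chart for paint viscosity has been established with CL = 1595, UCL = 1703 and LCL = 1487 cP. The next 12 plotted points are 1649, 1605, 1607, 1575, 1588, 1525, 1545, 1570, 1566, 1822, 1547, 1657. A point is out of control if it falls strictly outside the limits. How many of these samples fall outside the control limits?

1

Compare each point to [1487, 1703]: sample 10 = 1822 > UCL.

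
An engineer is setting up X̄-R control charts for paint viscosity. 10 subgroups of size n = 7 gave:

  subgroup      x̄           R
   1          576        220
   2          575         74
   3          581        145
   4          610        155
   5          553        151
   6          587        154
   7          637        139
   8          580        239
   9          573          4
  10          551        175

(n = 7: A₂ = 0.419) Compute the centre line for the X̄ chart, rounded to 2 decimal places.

X̄̄ = (576 + 575 + 581 + 610 + 553 + 587 + 637 + 580 + 573 + 551) / 10 = 5823.0000 / 10 = 582.3000
CL = X̄̄ = 582.3000

582.30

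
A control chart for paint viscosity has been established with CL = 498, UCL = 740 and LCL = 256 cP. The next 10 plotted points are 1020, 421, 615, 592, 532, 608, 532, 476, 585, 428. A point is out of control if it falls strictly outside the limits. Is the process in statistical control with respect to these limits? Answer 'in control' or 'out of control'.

Compare each point to [256, 740]: sample 1 = 1020 > UCL.

out of control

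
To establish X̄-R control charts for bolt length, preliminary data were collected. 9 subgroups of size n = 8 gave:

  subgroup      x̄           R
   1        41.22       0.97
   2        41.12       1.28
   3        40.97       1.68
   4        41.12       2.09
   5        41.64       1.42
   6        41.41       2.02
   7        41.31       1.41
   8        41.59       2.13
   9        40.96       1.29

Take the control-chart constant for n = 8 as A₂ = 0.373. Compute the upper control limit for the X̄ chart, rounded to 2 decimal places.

X̄̄ = (41.22 + 41.12 + 40.97 + 41.12 + 41.64 + 41.41 + 41.31 + 41.59 + 40.96) / 9 = 371.3400 / 9 = 41.2600
R̄ = (0.97 + 1.28 + 1.68 + 2.09 + 1.42 + 2.02 + 1.41 + 2.13 + 1.29) / 9 = 14.2900 / 9 = 1.5878
UCL = X̄̄ + A₂·R̄ = 41.2600 + 0.373 × 1.5878 = 41.8522

41.85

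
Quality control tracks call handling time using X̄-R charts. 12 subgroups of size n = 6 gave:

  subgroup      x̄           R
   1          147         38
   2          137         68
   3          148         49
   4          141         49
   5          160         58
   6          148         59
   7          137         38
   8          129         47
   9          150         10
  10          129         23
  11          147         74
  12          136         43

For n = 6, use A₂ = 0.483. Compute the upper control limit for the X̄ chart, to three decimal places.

164.796

X̄̄ = (147 + 137 + 148 + 141 + 160 + 148 + 137 + 129 + 150 + 129 + 147 + 136) / 12 = 1709.0000 / 12 = 142.4167
R̄ = (38 + 68 + 49 + 49 + 58 + 59 + 38 + 47 + 10 + 23 + 74 + 43) / 12 = 556.0000 / 12 = 46.3333
UCL = X̄̄ + A₂·R̄ = 142.4167 + 0.483 × 46.3333 = 164.7957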